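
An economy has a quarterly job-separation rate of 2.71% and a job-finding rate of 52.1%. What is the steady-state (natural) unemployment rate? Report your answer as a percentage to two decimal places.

At steady state the flows balance: s·E = f·U, so U/(E+U) = s/(s+f).
u* = 2.71 / (2.71 + 52.1) = 2.71 / 54.81 = 4.94%.

Steady-state unemployment rate ≈ 4.94%.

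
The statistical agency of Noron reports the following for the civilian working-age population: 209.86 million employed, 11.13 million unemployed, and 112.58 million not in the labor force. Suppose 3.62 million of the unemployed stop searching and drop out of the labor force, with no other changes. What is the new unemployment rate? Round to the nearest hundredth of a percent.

Initially, labor force = 209.86 + 11.13 = 220.99 million, so u = 11.13/220.99 = 5.04%.
After the change, unemployed and labor force both fall by 3.62 → E = 209.86, U = 7.51, labor force = 217.37 million.
New unemployment rate = 7.51 / 217.37 = 3.45%.

New unemployment rate ≈ 3.45%.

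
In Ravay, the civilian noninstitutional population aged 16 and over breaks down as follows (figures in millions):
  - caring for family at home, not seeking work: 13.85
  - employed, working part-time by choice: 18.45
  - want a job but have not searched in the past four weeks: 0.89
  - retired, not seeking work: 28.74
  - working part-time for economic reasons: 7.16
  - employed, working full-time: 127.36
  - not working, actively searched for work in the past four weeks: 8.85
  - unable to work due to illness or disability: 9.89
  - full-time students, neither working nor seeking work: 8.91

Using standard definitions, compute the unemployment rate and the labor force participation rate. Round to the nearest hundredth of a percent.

Unemployment rate ≈ 5.47%; labor force participation rate ≈ 72.21%.

Employed = 18.45 + 7.16 + 127.36 = 152.97 million (anyone who worked, including part-time for economic reasons, counts as employed).
Unemployed = 8.85 million.
Labor force = 152.97 + 8.85 = 161.82 million.
Not in labor force = 13.85 + 0.89 + 28.74 + 9.89 + 8.91 = 62.28 million (those not working and not actively searching are outside the labor force — including those who want a job but have given up searching).
Civilian working-age population = 161.82 + 62.28 = 224.10 million.
Unemployment rate = 8.85 / 161.82 = 5.47%.
Labor force participation rate = 161.82 / 224.10 = 72.21%.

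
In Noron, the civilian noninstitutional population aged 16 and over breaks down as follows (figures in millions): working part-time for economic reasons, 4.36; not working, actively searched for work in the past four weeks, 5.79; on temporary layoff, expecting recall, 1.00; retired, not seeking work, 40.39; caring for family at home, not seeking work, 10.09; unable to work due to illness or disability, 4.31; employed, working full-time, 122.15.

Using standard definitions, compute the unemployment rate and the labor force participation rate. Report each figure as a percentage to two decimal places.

Employed = 4.36 + 122.15 = 126.51 million (anyone who worked, including part-time for economic reasons, counts as employed).
Unemployed = 5.79 + 1.00 = 6.79 million (jobless and actively searching, or on temporary layoff).
Labor force = 126.51 + 6.79 = 133.30 million.
Not in labor force = 40.39 + 10.09 + 4.31 = 54.79 million (those not working and not actively searching are outside the labor force).
Civilian working-age population = 133.30 + 54.79 = 188.09 million.
Unemployment rate = 6.79 / 133.30 = 5.09%.
Labor force participation rate = 133.30 / 188.09 = 70.87%.

Unemployment rate ≈ 5.09%; labor force participation rate ≈ 70.87%.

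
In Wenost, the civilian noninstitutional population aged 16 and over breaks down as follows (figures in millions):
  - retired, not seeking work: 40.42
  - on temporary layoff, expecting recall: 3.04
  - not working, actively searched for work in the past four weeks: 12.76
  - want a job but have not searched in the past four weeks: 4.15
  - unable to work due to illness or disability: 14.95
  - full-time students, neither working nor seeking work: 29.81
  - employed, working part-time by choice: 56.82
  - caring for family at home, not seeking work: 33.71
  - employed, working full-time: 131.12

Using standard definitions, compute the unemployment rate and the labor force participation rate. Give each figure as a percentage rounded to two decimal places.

Unemployment rate ≈ 7.75%; labor force participation rate ≈ 62.35%.

Employed = 56.82 + 131.12 = 187.94 million.
Unemployed = 3.04 + 12.76 = 15.80 million (jobless and actively searching, or on temporary layoff).
Labor force = 187.94 + 15.80 = 203.74 million.
Not in labor force = 40.42 + 4.15 + 14.95 + 29.81 + 33.71 = 123.04 million (those not working and not actively searching are outside the labor force — including those who want a job but have given up searching).
Civilian working-age population = 203.74 + 123.04 = 326.78 million.
Unemployment rate = 15.80 / 203.74 = 7.75%.
Labor force participation rate = 203.74 / 326.78 = 62.35%.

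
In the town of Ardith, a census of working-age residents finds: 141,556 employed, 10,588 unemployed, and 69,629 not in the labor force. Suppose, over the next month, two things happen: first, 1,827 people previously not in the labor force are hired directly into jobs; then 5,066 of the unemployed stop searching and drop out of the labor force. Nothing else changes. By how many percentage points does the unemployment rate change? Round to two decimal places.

Initially, labor force = 141,556 + 10,588 = 152,144, so u = 10,588/152,144 = 6.96%.
After the first change, employed and labor force both rise by 1,827; unemployed unchanged → E = 143,383, U = 10,588, labor force = 153,971.
After the second change, unemployed and labor force both fall by 5,066 → E = 143,383, U = 5,522, labor force = 148,905.
New unemployment rate = 5,522 / 148,905 = 3.71%.
Change = 3.71% − 6.96% = −3.25 percentage points.

The unemployment rate changes by −3.25 percentage points.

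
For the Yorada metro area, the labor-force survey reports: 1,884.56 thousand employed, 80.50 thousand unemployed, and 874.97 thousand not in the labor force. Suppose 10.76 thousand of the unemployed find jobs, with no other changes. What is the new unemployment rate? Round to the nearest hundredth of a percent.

New unemployment rate ≈ 3.55%.

Initially, labor force = 1,884.56 + 80.50 = 1,965.06 thousand, so u = 80.50/1,965.06 = 4.10%.
After the change, unemployed falls and employed rises by 10.76; labor force unchanged → E = 1,895.32, U = 69.74, labor force = 1,965.06 thousand.
New unemployment rate = 69.74 / 1,965.06 = 3.55%.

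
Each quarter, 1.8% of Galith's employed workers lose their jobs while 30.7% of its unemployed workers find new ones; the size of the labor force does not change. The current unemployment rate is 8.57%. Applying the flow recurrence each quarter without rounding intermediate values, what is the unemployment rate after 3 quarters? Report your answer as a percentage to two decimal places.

Unemployment rate after three quarters ≈ 6.47%.

With a fixed labor force, u_{t+1} = u_t + s·(1−u_t) − f·u_t = u_t·(1−s−f) + s.
Here 1−s−f = 0.675 and s = 0.018.
u_1 = 0.085700 × 0.675 + 0.018 = 0.075847.
u_2 = 0.075847 × 0.675 + 0.018 = 0.069197.
u_3 = 0.069197 × 0.675 + 0.018 = 0.064708.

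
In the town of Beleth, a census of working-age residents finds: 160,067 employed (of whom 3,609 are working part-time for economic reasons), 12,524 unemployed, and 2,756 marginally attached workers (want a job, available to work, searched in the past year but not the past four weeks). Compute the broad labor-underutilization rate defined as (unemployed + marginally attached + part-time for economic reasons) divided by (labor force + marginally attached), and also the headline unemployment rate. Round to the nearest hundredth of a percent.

Broad underutilization rate ≈ 10.77%; headline unemployment rate ≈ 7.26%.

Labor force = 160,067 + 12,524 = 172,591.
Numerator = 12,524 + 2,756 + 3,609 = 18,889.
Denominator = 172,591 + 2,756 = 175,347.
Broad rate = 18,889 / 175,347 = 10.77%.
Headline unemployment rate = 12,524 / 172,591 = 7.26%.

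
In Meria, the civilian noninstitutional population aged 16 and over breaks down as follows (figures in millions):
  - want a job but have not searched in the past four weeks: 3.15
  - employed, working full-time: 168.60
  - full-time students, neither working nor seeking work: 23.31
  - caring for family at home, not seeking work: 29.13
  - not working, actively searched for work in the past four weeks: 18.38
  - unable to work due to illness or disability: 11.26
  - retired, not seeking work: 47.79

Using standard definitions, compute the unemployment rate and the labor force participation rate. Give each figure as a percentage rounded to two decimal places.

Unemployment rate ≈ 9.83%; labor force participation rate ≈ 61.99%.

Employed = 168.60 million.
Unemployed = 18.38 million.
Labor force = 168.60 + 18.38 = 186.98 million.
Not in labor force = 3.15 + 23.31 + 29.13 + 11.26 + 47.79 = 114.64 million (those not working and not actively searching are outside the labor force — including those who want a job but have given up searching).
Civilian working-age population = 186.98 + 114.64 = 301.62 million.
Unemployment rate = 18.38 / 186.98 = 9.83%.
Labor force participation rate = 186.98 / 301.62 = 61.99%.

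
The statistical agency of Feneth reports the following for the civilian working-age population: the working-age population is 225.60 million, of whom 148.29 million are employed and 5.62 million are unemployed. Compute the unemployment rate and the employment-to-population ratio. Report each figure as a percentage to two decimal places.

Labor force = employed + unemployed = 148.29 + 5.62 = 153.91 million.
Unemployment rate = 5.62 / 153.91 = 3.65%.
Employment-population ratio = 148.29 / 225.60 = 65.73%.

Unemployment rate ≈ 3.65%; employment-population ratio ≈ 65.73%.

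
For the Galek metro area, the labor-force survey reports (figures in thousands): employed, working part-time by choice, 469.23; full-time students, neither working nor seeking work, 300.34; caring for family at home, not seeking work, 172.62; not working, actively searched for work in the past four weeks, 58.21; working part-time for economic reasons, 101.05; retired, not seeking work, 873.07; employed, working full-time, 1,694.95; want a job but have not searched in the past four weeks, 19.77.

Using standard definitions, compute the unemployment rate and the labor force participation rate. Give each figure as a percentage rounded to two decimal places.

Unemployment rate ≈ 2.51%; labor force participation rate ≈ 62.98%.

Employed = 469.23 + 101.05 + 1,694.95 = 2,265.23 thousand (anyone who worked, including part-time for economic reasons, counts as employed).
Unemployed = 58.21 thousand.
Labor force = 2,265.23 + 58.21 = 2,323.44 thousand.
Not in labor force = 300.34 + 172.62 + 873.07 + 19.77 = 1,365.80 thousand (those not working and not actively searching are outside the labor force — including those who want a job but have given up searching).
Civilian working-age population = 2,323.44 + 1,365.80 = 3,689.24 thousand.
Unemployment rate = 58.21 / 2,323.44 = 2.51%.
Labor force participation rate = 2,323.44 / 3,689.24 = 62.98%.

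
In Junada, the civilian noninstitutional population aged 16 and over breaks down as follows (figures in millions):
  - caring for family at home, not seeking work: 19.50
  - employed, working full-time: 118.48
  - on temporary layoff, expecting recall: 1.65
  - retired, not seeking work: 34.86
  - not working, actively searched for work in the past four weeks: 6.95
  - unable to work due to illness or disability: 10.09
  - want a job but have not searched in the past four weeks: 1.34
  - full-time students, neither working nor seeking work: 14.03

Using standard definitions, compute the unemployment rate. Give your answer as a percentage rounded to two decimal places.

Employed = 118.48 million.
Unemployed = 1.65 + 6.95 = 8.60 million (jobless and actively searching, or on temporary layoff).
Labor force = 118.48 + 8.60 = 127.08 million.
Unemployment rate = 8.60 / 127.08 = 6.77%.

Unemployment rate ≈ 6.77%.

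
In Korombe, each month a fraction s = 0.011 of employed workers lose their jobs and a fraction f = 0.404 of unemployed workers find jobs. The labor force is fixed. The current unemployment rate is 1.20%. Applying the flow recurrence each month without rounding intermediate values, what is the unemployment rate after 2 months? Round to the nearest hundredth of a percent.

Unemployment rate after two months ≈ 2.15%.

With a fixed labor force, u_{t+1} = u_t + s·(1−u_t) − f·u_t = u_t·(1−s−f) + s.
Here 1−s−f = 0.585 and s = 0.011.
u_1 = 0.012000 × 0.585 + 0.011 = 0.018020.
u_2 = 0.018020 × 0.585 + 0.011 = 0.021542.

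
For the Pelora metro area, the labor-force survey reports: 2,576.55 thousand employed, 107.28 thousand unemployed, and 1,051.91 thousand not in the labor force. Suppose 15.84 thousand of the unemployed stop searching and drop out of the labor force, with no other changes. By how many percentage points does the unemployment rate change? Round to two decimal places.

Initially, labor force = 2,576.55 + 107.28 = 2,683.83 thousand, so u = 107.28/2,683.83 = 4.00%.
After the change, unemployed and labor force both fall by 15.84 → E = 2,576.55, U = 91.44, labor force = 2,667.99 thousand.
New unemployment rate = 91.44 / 2,667.99 = 3.43%.
Change = 3.43% − 4.00% = −0.57 percentage points.

The unemployment rate changes by −0.57 percentage points.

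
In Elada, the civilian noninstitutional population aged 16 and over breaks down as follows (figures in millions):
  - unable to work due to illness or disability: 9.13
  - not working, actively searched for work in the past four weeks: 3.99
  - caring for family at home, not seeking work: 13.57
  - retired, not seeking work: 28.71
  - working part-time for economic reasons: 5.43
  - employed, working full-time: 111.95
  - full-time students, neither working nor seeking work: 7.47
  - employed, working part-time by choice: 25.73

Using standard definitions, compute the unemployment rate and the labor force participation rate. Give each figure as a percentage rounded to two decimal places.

Unemployment rate ≈ 2.71%; labor force participation rate ≈ 71.41%.

Employed = 5.43 + 111.95 + 25.73 = 143.11 million (anyone who worked, including part-time for economic reasons, counts as employed).
Unemployed = 3.99 million.
Labor force = 143.11 + 3.99 = 147.10 million.
Not in labor force = 9.13 + 13.57 + 28.71 + 7.47 = 58.88 million (those not working and not actively searching are outside the labor force).
Civilian working-age population = 147.10 + 58.88 = 205.98 million.
Unemployment rate = 3.99 / 147.10 = 2.71%.
Labor force participation rate = 147.10 / 205.98 = 71.41%.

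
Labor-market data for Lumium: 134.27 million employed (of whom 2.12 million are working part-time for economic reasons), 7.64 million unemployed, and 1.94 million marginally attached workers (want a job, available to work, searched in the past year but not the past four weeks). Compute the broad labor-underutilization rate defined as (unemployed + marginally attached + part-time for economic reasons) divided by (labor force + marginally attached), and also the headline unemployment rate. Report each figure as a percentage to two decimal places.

Broad underutilization rate ≈ 8.13%; headline unemployment rate ≈ 5.38%.

Labor force = 134.27 + 7.64 = 141.91 million.
Numerator = 7.64 + 1.94 + 2.12 = 11.70 million.
Denominator = 141.91 + 1.94 = 143.85 million.
Broad rate = 11.70 / 143.85 = 8.13%.
Headline unemployment rate = 7.64 / 141.91 = 5.38%.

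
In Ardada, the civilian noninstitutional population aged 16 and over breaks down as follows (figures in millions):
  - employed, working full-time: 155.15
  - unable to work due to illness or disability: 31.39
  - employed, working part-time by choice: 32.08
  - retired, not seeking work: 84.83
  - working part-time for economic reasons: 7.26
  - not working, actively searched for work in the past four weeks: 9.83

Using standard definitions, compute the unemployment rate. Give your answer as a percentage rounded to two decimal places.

Employed = 155.15 + 32.08 + 7.26 = 194.49 million (anyone who worked, including part-time for economic reasons, counts as employed).
Unemployed = 9.83 million.
Labor force = 194.49 + 9.83 = 204.32 million.
Unemployment rate = 9.83 / 204.32 = 4.81%.

Unemployment rate ≈ 4.81%.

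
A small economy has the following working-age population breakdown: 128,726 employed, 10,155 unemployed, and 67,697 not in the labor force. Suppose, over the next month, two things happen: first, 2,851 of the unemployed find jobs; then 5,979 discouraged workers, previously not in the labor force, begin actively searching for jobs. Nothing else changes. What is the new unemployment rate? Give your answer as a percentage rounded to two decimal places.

New unemployment rate ≈ 9.17%.

Initially, labor force = 128,726 + 10,155 = 138,881, so u = 10,155/138,881 = 7.31%.
After the first change, unemployed falls and employed rises by 2,851; labor force unchanged → E = 131,577, U = 7,304, labor force = 138,881.
After the second change, unemployed and labor force both rise by 5,979 → E = 131,577, U = 13,283, labor force = 144,860.
New unemployment rate = 13,283 / 144,860 = 9.17%.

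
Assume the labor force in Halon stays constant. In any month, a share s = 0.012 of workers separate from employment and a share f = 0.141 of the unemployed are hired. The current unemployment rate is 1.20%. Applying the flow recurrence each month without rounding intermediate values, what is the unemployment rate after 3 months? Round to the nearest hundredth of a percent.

Unemployment rate after three months ≈ 3.81%.

With a fixed labor force, u_{t+1} = u_t + s·(1−u_t) − f·u_t = u_t·(1−s−f) + s.
Here 1−s−f = 0.847 and s = 0.012.
u_1 = 0.012000 × 0.847 + 0.012 = 0.022164.
u_2 = 0.022164 × 0.847 + 0.012 = 0.030773.
u_3 = 0.030773 × 0.847 + 0.012 = 0.038065.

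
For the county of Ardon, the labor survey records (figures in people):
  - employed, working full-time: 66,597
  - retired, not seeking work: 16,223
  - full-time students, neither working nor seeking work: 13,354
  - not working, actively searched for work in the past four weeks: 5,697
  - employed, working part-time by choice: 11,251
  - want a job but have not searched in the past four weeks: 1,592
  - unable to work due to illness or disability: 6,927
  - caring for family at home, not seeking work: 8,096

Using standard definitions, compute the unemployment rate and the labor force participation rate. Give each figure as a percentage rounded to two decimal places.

Unemployment rate ≈ 6.82%; labor force participation rate ≈ 64.40%.

Employed = 66,597 + 11,251 = 77,848.
Unemployed = 5,697.
Labor force = 77,848 + 5,697 = 83,545.
Not in labor force = 16,223 + 13,354 + 1,592 + 6,927 + 8,096 = 46,192 (those not working and not actively searching are outside the labor force — including those who want a job but have given up searching).
Civilian working-age population = 83,545 + 46,192 = 129,737.
Unemployment rate = 5,697 / 83,545 = 6.82%.
Labor force participation rate = 83,545 / 129,737 = 64.40%.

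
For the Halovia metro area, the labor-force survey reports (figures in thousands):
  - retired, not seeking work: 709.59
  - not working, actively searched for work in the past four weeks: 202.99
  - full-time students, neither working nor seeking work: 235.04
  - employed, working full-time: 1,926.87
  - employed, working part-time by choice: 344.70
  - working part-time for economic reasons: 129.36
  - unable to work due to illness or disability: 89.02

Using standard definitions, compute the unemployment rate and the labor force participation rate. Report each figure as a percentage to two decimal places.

Unemployment rate ≈ 7.80%; labor force participation rate ≈ 71.58%.

Employed = 1,926.87 + 344.70 + 129.36 = 2,400.93 thousand (anyone who worked, including part-time for economic reasons, counts as employed).
Unemployed = 202.99 thousand.
Labor force = 2,400.93 + 202.99 = 2,603.92 thousand.
Not in labor force = 709.59 + 235.04 + 89.02 = 1,033.65 thousand (those not working and not actively searching are outside the labor force).
Civilian working-age population = 2,603.92 + 1,033.65 = 3,637.57 thousand.
Unemployment rate = 202.99 / 2,603.92 = 7.80%.
Labor force participation rate = 2,603.92 / 3,637.57 = 71.58%.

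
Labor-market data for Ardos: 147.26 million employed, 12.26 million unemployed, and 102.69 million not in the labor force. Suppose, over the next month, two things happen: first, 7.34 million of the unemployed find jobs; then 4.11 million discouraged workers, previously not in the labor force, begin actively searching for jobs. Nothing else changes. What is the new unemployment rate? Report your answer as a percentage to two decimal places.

Initially, labor force = 147.26 + 12.26 = 159.52 million, so u = 12.26/159.52 = 7.69%.
After the first change, unemployed falls and employed rises by 7.34; labor force unchanged → E = 154.60, U = 4.92, labor force = 159.52 million.
After the second change, unemployed and labor force both rise by 4.11 → E = 154.60, U = 9.03, labor force = 163.63 million.
New unemployment rate = 9.03 / 163.63 = 5.52%.

New unemployment rate ≈ 5.52%.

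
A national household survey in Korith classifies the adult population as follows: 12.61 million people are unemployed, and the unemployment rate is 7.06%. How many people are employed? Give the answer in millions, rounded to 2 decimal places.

About 166.00 million are employed.

Labor force = U / u = 12.61 / 0.0706 ≈ 178.61 million.
Employed = labor force − unemployed = 178.61 − 12.61 = 166.00 million.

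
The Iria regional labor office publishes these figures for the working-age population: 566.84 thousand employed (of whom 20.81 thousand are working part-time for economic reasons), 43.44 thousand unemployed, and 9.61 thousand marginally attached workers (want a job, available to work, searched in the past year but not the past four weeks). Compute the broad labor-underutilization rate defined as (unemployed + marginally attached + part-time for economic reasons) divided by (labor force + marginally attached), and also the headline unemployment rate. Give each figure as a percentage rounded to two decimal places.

Labor force = 566.84 + 43.44 = 610.28 thousand.
Numerator = 43.44 + 9.61 + 20.81 = 73.86 thousand.
Denominator = 610.28 + 9.61 = 619.89 thousand.
Broad rate = 73.86 / 619.89 = 11.92%.
Headline unemployment rate = 43.44 / 610.28 = 7.12%.

Broad underutilization rate ≈ 11.92%; headline unemployment rate ≈ 7.12%.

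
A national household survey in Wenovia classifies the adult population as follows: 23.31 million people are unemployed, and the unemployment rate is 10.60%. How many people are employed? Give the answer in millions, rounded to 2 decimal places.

About 196.60 million are employed.

Labor force = U / u = 23.31 / 0.1060 ≈ 219.91 million.
Employed = labor force − unemployed = 219.91 − 23.31 = 196.60 million.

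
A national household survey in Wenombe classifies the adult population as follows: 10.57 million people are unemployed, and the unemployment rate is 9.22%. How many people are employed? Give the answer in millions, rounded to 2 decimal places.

About 104.07 million are employed.

Labor force = U / u = 10.57 / 0.0922 ≈ 114.64 million.
Employed = labor force − unemployed = 114.64 − 10.57 = 104.07 million.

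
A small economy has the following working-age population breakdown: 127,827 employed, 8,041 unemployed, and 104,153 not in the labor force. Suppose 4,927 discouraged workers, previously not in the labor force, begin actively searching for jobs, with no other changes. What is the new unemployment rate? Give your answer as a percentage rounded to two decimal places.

New unemployment rate ≈ 9.21%.

Initially, labor force = 127,827 + 8,041 = 135,868, so u = 8,041/135,868 = 5.92%.
After the change, unemployed and labor force both rise by 4,927 → E = 127,827, U = 12,968, labor force = 140,795.
New unemployment rate = 12,968 / 140,795 = 9.21%.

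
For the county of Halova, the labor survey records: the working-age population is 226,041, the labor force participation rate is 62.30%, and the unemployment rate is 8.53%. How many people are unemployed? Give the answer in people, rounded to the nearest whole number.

About 12,012 are unemployed.

Labor force = 0.6230 × 226,041 = 140,824.
Unemployed = 0.0853 × 140,824 ≈ 12,012.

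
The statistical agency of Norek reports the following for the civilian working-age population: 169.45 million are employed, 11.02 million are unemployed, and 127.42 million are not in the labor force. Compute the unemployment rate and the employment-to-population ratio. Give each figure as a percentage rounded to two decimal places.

Labor force = employed + unemployed = 169.45 + 11.02 = 180.47 million.
Working-age population = 180.47 + 127.42 = 307.89 million.
Unemployment rate = 11.02 / 180.47 = 6.11%.
Employment-population ratio = 169.45 / 307.89 = 55.04%.

Unemployment rate ≈ 6.11%; employment-population ratio ≈ 55.04%.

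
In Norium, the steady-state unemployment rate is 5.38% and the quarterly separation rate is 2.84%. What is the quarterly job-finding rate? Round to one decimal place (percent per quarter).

Job-finding rate ≈ 49.9% per quarter.

From u* = s/(s+f): f = s·(1−u)/u.
f = 2.84 × (1 − 0.0538) / 0.0538 = 2.6872 / 0.0538 ≈ 49.9% per quarter.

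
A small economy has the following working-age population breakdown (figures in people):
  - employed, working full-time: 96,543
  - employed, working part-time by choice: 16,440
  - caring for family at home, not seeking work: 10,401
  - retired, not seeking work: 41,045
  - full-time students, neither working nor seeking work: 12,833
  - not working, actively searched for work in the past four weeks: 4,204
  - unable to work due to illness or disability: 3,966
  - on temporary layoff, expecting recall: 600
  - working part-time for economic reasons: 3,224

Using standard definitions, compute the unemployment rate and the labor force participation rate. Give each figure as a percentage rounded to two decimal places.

Employed = 96,543 + 16,440 + 3,224 = 116,207 (anyone who worked, including part-time for economic reasons, counts as employed).
Unemployed = 4,204 + 600 = 4,804 (jobless and actively searching, or on temporary layoff).
Labor force = 116,207 + 4,804 = 121,011.
Not in labor force = 10,401 + 41,045 + 12,833 + 3,966 = 68,245 (those not working and not actively searching are outside the labor force).
Civilian working-age population = 121,011 + 68,245 = 189,256.
Unemployment rate = 4,804 / 121,011 = 3.97%.
Labor force participation rate = 121,011 / 189,256 = 63.94%.

Unemployment rate ≈ 3.97%; labor force participation rate ≈ 63.94%.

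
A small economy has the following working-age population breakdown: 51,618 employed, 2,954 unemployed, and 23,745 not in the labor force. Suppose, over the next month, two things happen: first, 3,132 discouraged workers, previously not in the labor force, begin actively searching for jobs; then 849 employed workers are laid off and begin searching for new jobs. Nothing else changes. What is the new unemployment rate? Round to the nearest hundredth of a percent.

New unemployment rate ≈ 12.02%.

Initially, labor force = 51,618 + 2,954 = 54,572, so u = 2,954/54,572 = 5.41%.
After the first change, unemployed and labor force both rise by 3,132 → E = 51,618, U = 6,086, labor force = 57,704.
After the second change, employed falls and unemployed rises by 849; labor force unchanged → E = 50,769, U = 6,935, labor force = 57,704.
New unemployment rate = 6,935 / 57,704 = 12.02%.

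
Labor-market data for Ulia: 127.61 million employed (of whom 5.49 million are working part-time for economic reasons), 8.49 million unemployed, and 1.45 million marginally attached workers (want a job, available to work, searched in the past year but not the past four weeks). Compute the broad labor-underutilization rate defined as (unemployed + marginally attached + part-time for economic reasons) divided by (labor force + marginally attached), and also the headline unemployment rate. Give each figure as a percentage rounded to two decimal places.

Broad underutilization rate ≈ 11.22%; headline unemployment rate ≈ 6.24%.

Labor force = 127.61 + 8.49 = 136.10 million.
Numerator = 8.49 + 1.45 + 5.49 = 15.43 million.
Denominator = 136.10 + 1.45 = 137.55 million.
Broad rate = 15.43 / 137.55 = 11.22%.
Headline unemployment rate = 8.49 / 136.10 = 6.24%.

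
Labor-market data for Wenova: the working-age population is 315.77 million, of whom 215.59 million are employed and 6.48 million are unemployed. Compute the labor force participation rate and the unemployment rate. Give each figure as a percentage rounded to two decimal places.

Labor force = employed + unemployed = 215.59 + 6.48 = 222.07 million.
Unemployment rate = 6.48 / 222.07 = 2.92%.
Labor force participation rate = 222.07 / 315.77 = 70.33%.

Labor force participation rate ≈ 70.33%; unemployment rate ≈ 2.92%.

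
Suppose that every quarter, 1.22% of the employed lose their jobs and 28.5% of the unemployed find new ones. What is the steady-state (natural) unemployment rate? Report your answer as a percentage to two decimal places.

At steady state the flows balance: s·E = f·U, so U/(E+U) = s/(s+f).
u* = 1.22 / (1.22 + 28.5) = 1.22 / 29.72 = 4.10%.

Steady-state unemployment rate ≈ 4.10%.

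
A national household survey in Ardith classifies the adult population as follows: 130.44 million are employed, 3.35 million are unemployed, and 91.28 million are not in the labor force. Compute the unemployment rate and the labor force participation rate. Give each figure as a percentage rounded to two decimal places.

Labor force = employed + unemployed = 130.44 + 3.35 = 133.79 million.
Working-age population = 133.79 + 91.28 = 225.07 million.
Unemployment rate = 3.35 / 133.79 = 2.50%.
Labor force participation rate = 133.79 / 225.07 = 59.44%.

Unemployment rate ≈ 2.50%; labor force participation rate ≈ 59.44%.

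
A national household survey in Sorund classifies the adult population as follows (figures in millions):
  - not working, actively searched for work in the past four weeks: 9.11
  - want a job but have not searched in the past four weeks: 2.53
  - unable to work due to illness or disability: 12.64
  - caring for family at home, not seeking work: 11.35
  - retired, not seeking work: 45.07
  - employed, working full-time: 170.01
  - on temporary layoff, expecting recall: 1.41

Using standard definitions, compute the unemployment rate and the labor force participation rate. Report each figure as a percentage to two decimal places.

Unemployment rate ≈ 5.83%; labor force participation rate ≈ 71.60%.

Employed = 170.01 million.
Unemployed = 9.11 + 1.41 = 10.52 million (jobless and actively searching, or on temporary layoff).
Labor force = 170.01 + 10.52 = 180.53 million.
Not in labor force = 2.53 + 12.64 + 11.35 + 45.07 = 71.59 million (those not working and not actively searching are outside the labor force — including those who want a job but have given up searching).
Civilian working-age population = 180.53 + 71.59 = 252.12 million.
Unemployment rate = 10.52 / 180.53 = 5.83%.
Labor force participation rate = 180.53 / 252.12 = 71.60%.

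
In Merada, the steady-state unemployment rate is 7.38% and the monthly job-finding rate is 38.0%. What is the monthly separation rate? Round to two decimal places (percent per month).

From u* = s/(s+f): s = u·f/(1−u).
s = 0.0738 × 38.0 / (1 − 0.0738) = 2.8044 / 0.9262 ≈ 3.03% per month.

Separation rate ≈ 3.03% per month.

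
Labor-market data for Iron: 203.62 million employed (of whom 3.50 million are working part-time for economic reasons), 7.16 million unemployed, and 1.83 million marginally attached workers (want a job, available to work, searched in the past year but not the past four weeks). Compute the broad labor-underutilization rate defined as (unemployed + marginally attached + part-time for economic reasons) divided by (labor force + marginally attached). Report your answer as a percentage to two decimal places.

Broad underutilization rate ≈ 5.87%.

Labor force = 203.62 + 7.16 = 210.78 million.
Numerator = 7.16 + 1.83 + 3.50 = 12.49 million.
Denominator = 210.78 + 1.83 = 212.61 million.
Broad rate = 12.49 / 212.61 = 5.87%.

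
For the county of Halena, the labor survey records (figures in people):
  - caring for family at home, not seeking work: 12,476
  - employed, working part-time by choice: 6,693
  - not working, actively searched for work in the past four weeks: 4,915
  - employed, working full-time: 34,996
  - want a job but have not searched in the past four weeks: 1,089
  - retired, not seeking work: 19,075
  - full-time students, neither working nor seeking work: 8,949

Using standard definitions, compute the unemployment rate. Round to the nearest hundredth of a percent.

Employed = 6,693 + 34,996 = 41,689.
Unemployed = 4,915.
Labor force = 41,689 + 4,915 = 46,604.
Unemployment rate = 4,915 / 46,604 = 10.55%.

Unemployment rate ≈ 10.55%.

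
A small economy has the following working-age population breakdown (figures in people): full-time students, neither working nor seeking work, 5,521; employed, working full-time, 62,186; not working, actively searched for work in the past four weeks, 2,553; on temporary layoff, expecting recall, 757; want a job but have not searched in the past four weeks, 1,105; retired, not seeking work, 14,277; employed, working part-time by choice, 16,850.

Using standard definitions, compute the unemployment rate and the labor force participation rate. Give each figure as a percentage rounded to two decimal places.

Employed = 62,186 + 16,850 = 79,036.
Unemployed = 2,553 + 757 = 3,310 (jobless and actively searching, or on temporary layoff).
Labor force = 79,036 + 3,310 = 82,346.
Not in labor force = 5,521 + 1,105 + 14,277 = 20,903 (those not working and not actively searching are outside the labor force — including those who want a job but have given up searching).
Civilian working-age population = 82,346 + 20,903 = 103,249.
Unemployment rate = 3,310 / 82,346 = 4.02%.
Labor force participation rate = 82,346 / 103,249 = 79.75%.

Unemployment rate ≈ 4.02%; labor force participation rate ≈ 79.75%.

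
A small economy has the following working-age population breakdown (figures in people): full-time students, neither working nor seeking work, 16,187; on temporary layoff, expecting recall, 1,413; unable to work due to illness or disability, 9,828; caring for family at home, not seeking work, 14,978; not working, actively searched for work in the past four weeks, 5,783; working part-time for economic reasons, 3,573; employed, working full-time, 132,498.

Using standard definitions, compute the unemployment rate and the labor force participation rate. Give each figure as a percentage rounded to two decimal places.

Employed = 3,573 + 132,498 = 136,071 (anyone who worked, including part-time for economic reasons, counts as employed).
Unemployed = 1,413 + 5,783 = 7,196 (jobless and actively searching, or on temporary layoff).
Labor force = 136,071 + 7,196 = 143,267.
Not in labor force = 16,187 + 9,828 + 14,978 = 40,993 (those not working and not actively searching are outside the labor force).
Civilian working-age population = 143,267 + 40,993 = 184,260.
Unemployment rate = 7,196 / 143,267 = 5.02%.
Labor force participation rate = 143,267 / 184,260 = 77.75%.

Unemployment rate ≈ 5.02%; labor force participation rate ≈ 77.75%.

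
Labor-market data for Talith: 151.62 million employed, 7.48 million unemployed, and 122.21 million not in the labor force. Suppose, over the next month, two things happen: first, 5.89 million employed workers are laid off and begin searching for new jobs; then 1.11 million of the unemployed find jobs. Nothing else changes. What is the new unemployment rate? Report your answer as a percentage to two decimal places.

Initially, labor force = 151.62 + 7.48 = 159.10 million, so u = 7.48/159.10 = 4.70%.
After the first change, employed falls and unemployed rises by 5.89; labor force unchanged → E = 145.73, U = 13.37, labor force = 159.10 million.
After the second change, unemployed falls and employed rises by 1.11; labor force unchanged → E = 146.84, U = 12.26, labor force = 159.10 million.
New unemployment rate = 12.26 / 159.10 = 7.71%.

New unemployment rate ≈ 7.71%.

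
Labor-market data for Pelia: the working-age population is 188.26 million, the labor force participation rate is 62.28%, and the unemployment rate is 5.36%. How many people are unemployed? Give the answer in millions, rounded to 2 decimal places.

About 6.28 million are unemployed.

Labor force = 0.6228 × 188.26 = 117.25 million.
Unemployed = 0.0536 × 117.25 ≈ 6.28 million.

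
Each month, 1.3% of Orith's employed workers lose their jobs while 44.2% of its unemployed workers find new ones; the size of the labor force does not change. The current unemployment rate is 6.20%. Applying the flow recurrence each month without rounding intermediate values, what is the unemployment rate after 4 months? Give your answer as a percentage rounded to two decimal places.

Unemployment rate after four months ≈ 3.15%.

With a fixed labor force, u_{t+1} = u_t + s·(1−u_t) − f·u_t = u_t·(1−s−f) + s.
Here 1−s−f = 0.545 and s = 0.013.
u_1 = 0.062000 × 0.545 + 0.013 = 0.046790.
u_2 = 0.046790 × 0.545 + 0.013 = 0.038501.
u_3 = 0.038501 × 0.545 + 0.013 = 0.033983.
u_4 = 0.033983 × 0.545 + 0.013 = 0.031521.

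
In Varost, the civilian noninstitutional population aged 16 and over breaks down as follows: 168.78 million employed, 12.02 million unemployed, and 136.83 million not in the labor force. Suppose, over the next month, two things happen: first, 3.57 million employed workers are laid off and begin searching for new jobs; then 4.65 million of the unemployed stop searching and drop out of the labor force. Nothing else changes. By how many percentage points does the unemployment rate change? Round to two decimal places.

The unemployment rate changes by −0.44 percentage points.

Initially, labor force = 168.78 + 12.02 = 180.80 million, so u = 12.02/180.80 = 6.65%.
After the first change, employed falls and unemployed rises by 3.57; labor force unchanged → E = 165.21, U = 15.59, labor force = 180.80 million.
After the second change, unemployed and labor force both fall by 4.65 → E = 165.21, U = 10.94, labor force = 176.15 million.
New unemployment rate = 10.94 / 176.15 = 6.21%.
Change = 6.21% − 6.65% = −0.44 percentage points.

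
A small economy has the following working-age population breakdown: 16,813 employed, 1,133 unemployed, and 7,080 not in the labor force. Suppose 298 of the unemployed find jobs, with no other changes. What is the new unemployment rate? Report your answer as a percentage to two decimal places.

Initially, labor force = 16,813 + 1,133 = 17,946, so u = 1,133/17,946 = 6.31%.
After the change, unemployed falls and employed rises by 298; labor force unchanged → E = 17,111, U = 835, labor force = 17,946.
New unemployment rate = 835 / 17,946 = 4.65%.

New unemployment rate ≈ 4.65%.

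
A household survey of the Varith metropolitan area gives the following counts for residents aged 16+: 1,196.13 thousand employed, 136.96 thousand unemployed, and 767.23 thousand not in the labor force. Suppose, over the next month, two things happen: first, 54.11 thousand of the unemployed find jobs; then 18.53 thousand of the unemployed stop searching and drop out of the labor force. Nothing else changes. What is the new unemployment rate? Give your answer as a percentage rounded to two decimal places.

Initially, labor force = 1,196.13 + 136.96 = 1,333.09 thousand, so u = 136.96/1,333.09 = 10.27%.
After the first change, unemployed falls and employed rises by 54.11; labor force unchanged → E = 1,250.24, U = 82.85, labor force = 1,333.09 thousand.
After the second change, unemployed and labor force both fall by 18.53 → E = 1,250.24, U = 64.32, labor force = 1,314.56 thousand.
New unemployment rate = 64.32 / 1,314.56 = 4.89%.

New unemployment rate ≈ 4.89%.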